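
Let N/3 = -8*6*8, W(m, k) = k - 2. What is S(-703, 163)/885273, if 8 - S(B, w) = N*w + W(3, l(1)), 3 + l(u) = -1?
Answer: 187790/885273 ≈ 0.21213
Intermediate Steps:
l(u) = -4 (l(u) = -3 - 1 = -4)
W(m, k) = -2 + k
N = -1152 (N = 3*(-8*6*8) = 3*(-48*8) = 3*(-384) = -1152)
S(B, w) = 14 + 1152*w (S(B, w) = 8 - (-1152*w + (-2 - 4)) = 8 - (-1152*w - 6) = 8 - (-6 - 1152*w) = 8 + (6 + 1152*w) = 14 + 1152*w)
S(-703, 163)/885273 = (14 + 1152*163)/885273 = (14 + 187776)*(1/885273) = 187790*(1/885273) = 187790/885273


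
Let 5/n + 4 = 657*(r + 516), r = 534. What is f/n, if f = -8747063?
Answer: -6034126422298/5 ≈ -1.2068e+12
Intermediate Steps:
n = 5/689846 (n = 5/(-4 + 657*(534 + 516)) = 5/(-4 + 657*1050) = 5/(-4 + 689850) = 5/689846 ≈ 7.2480e-6)
f/n = -8747063/5/689846 = -8747063*689846/5 = -6034126422298/5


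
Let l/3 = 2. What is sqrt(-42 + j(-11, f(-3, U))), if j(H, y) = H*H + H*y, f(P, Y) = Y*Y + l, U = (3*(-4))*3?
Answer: I*sqrt(14243) ≈ 119.34*I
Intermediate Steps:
l = 6 (l = 3*2 = 6)
U = -36 (U = -12*3 = -36)
f(P, Y) = 6 + Y**2 (f(P, Y) = Y*Y + 6 = Y**2 + 6 = 6 + Y**2)
j(H, y) = H**2 + H*y
sqrt(-42 + j(-11, f(-3, U))) = sqrt(-42 - 11*(-11 + (6 + (-36)**2))) = sqrt(-42 - 11*(-11 + (6 + 1296))) = sqrt(-42 - 11*(-11 + 1302)) = sqrt(-42 - 11*1291) = sqrt(-42 - 14201) = sqrt(-14243) = I*sqrt(14243)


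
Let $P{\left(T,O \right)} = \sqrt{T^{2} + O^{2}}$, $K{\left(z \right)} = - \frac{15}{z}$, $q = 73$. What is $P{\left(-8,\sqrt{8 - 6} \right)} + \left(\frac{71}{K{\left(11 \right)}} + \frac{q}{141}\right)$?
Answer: $- \frac{12114}{235} + \sqrt{66} \approx -43.425$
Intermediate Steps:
$P{\left(T,O \right)} = \sqrt{O^{2} + T^{2}}$
$P{\left(-8,\sqrt{8 - 6} \right)} + \left(\frac{71}{K{\left(11 \right)}} + \frac{q}{141}\right) = \sqrt{\left(\sqrt{8 - 6}\right)^{2} + \left(-8\right)^{2}} + \left(\frac{71}{\left(-15\right) \frac{1}{11}} + \frac{73}{141}\right) = \sqrt{\left(\sqrt{2}\right)^{2} + 64} + \left(\frac{71}{\left(-15\right) \frac{1}{11}} + 73 \cdot \frac{1}{141}\right) = \sqrt{2 + 64} + \left(\frac{71}{- \frac{15}{11}} + \frac{73}{141}\right) = \sqrt{66} + \left(71 \left(- \frac{11}{15}\right) + \frac{73}{141}\right) = \sqrt{66} + \left(- \frac{781}{15} + \frac{73}{141}\right) = \sqrt{66} - \frac{12114}{235} = - \frac{12114}{235} + \sqrt{66}$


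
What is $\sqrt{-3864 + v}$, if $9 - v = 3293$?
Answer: $2 i \sqrt{1787} \approx 84.546 i$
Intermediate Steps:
$v = -3284$ ($v = 9 - 3293 = -3284$)
$\sqrt{-3864 + v} = \sqrt{-3864 - 3284} = \sqrt{-7148} = 2 i \sqrt{1787}$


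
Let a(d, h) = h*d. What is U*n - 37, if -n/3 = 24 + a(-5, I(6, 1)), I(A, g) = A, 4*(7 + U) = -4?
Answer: -181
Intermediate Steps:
U = -8 (U = -7 + (¼)*(-4) = -7 - 1 = -8)
a(d, h) = d*h
n = 18 (n = -3*(24 - 5*6) = -3*(24 - 30) = -3*(-6) = 18)
U*n - 37 = -8*18 - 37 = -144 - 37 = -181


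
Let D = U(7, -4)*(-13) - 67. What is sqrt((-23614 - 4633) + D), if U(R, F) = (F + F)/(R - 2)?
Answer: I*sqrt(707330)/5 ≈ 168.21*I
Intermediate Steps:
U(R, F) = 2*F/(-2 + R) (U(R, F) = (2*F)/(-2 + R) = 2*F/(-2 + R))
D = -231/5 (D = (2*(-4)/(-2 + 7))*(-13) - 67 = (2*(-4)/5)*(-13) - 67 = (2*(-4)*(1/5))*(-13) - 67 = -8/5*(-13) - 67 = 104/5 - 67 = -231/5 ≈ -46.200)
sqrt((-23614 - 4633) + D) = sqrt((-23614 - 4633) - 231/5) = sqrt(-28247 - 231/5) = sqrt(-141466/5) = I*sqrt(707330)/5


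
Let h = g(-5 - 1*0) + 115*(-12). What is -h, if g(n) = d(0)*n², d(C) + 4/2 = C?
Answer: 1430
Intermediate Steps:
d(C) = -2 + C
g(n) = -2*n² (g(n) = (-2 + 0)*n² = -2*n²)
h = -1430 (h = -2*(-5 - 1*0)² + 115*(-12) = -2*(-5 + 0)² - 1380 = -2*(-5)² - 1380 = -2*25 - 1380 = -50 - 1380 = -1430)
-h = -1*(-1430) = 1430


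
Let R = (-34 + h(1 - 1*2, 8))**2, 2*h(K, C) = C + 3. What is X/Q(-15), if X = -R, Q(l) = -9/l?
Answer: -5415/4 ≈ -1353.8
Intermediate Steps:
h(K, C) = 3/2 + C/2 (h(K, C) = (C + 3)/2 = (3 + C)/2 = 3/2 + C/2)
R = 3249/4 (R = (-34 + (3/2 + (1/2)*8))**2 = (-34 + (3/2 + 4))**2 = (-34 + 11/2)**2 = (-57/2)**2 = 3249/4 ≈ 812.25)
X = -3249/4 (X = -1*3249/4 = -3249/4 ≈ -812.25)
X/Q(-15) = -3249/(4*((-9/(-15)))) = -3249/(4*((-9*(-1/15)))) = -3249/(4*3/5) = -3249/4*5/3 = -5415/4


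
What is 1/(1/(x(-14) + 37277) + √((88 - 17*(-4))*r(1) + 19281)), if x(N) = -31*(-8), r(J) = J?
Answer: -37525/27369737773124 + 1408125625*√19437/27369737773124 ≈ 0.0071727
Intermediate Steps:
x(N) = 248
1/(1/(x(-14) + 37277) + √((88 - 17*(-4))*r(1) + 19281)) = 1/(1/(248 + 37277) + √((88 - 17*(-4))*1 + 19281)) = 1/(1/37525 + √((88 + 68)*1 + 19281)) = 1/(1/37525 + √(156*1 + 19281)) = 1/(1/37525 + √(156 + 19281)) = 1/(1/37525 + √19437)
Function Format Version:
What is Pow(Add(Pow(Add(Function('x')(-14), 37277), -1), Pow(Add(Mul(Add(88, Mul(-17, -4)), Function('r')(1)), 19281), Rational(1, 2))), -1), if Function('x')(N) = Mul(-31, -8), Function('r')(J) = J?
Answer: Add(Rational(-37525, 27369737773124), Mul(Rational(1408125625, 27369737773124), Pow(19437, Rational(1, 2)))) ≈ 0.0071727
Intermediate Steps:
Function('x')(N) = 248
Pow(Add(Pow(Add(Function('x')(-14), 37277), -1), Pow(Add(Mul(Add(88, Mul(-17, -4)), Function('r')(1)), 19281), Rational(1, 2))), -1) = Pow(Add(Pow(Add(248, 37277), -1), Pow(Add(Mul(Add(88, Mul(-17, -4)), 1), 19281), Rational(1, 2))), -1) = Pow(Add(Pow(37525, -1), Pow(Add(Mul(Add(88, 68), 1), 19281), Rational(1, 2))), -1) = Pow(Add(Rational(1, 37525), Pow(Add(Mul(156, 1), 19281), Rational(1, 2))), -1) = Pow(Add(Rational(1, 37525), Pow(Add(156, 19281), Rational(1, 2))), -1) = Pow(Add(Rational(1, 37525), Pow(19437, Rational(1, 2))), -1)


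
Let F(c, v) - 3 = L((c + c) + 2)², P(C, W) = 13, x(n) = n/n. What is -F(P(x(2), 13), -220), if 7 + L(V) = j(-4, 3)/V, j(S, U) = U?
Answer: -39601/784 ≈ -50.511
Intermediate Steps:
x(n) = 1
L(V) = -7 + 3/V
F(c, v) = 3 + (-7 + 3/(2 + 2*c))² (F(c, v) = 3 + (-7 + 3/((c + c) + 2))² = 3 + (-7 + 3/(2*c + 2))² = 3 + (-7 + 3/(2 + 2*c))²)
-F(P(x(2), 13), -220) = -(3 + (11 + 14*13)²/(4*(1 + 13)²)) = -(3 + (¼)*(11 + 182)²/14²) = -(3 + (¼)*(1/196)*193²) = -(3 + (¼)*(1/196)*37249) = -(3 + 37249/784) = -1*39601/784 = -39601/784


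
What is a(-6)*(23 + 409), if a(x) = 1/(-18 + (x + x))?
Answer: -72/5 ≈ -14.400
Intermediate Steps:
a(x) = 1/(-18 + 2*x)
a(-6)*(23 + 409) = (1/(2*(-9 - 6)))*(23 + 409) = ((½)/(-15))*432 = ((½)*(-1/15))*432 = -1/30*432 = -72/5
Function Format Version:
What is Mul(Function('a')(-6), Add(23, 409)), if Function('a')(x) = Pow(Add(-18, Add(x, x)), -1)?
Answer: Rational(-72, 5) ≈ -14.400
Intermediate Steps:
Function('a')(x) = Pow(Add(-18, Mul(2, x)), -1)
Mul(Function('a')(-6), Add(23, 409)) = Mul(Mul(Rational(1, 2), Pow(Add(-9, -6), -1)), Add(23, 409)) = Mul(Mul(Rational(1, 2), Pow(-15, -1)), 432) = Mul(Mul(Rational(1, 2), Rational(-1, 15)), 432) = Mul(Rational(-1, 30), 432) = Rational(-72, 5)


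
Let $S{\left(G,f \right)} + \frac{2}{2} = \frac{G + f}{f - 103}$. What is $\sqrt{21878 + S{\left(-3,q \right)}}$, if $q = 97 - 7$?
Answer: $\frac{\sqrt{3696082}}{13} \approx 147.89$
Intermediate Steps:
$q = 90$
$S{\left(G,f \right)} = -1 + \frac{G + f}{-103 + f}$ ($S{\left(G,f \right)} = -1 + \frac{G + f}{f - 103} = -1 + \frac{G + f}{-103 + f}$)
$\sqrt{21878 + S{\left(-3,q \right)}} = \sqrt{21878 + \frac{103 - 3}{-103 + 90}} = \sqrt{21878 + \frac{1}{-13} \cdot 100} = \sqrt{21878 - \frac{100}{13}} = \sqrt{\frac{284314}{13}} = \frac{\sqrt{3696082}}{13}$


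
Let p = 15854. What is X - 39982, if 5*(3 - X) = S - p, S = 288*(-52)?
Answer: -33813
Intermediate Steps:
S = -14976
X = 6169 (X = 3 - (-14976 - 1*15854)/5 = 3 - (-14976 - 15854)/5 = 3 - ⅕*(-30830) = 3 + 6166 = 6169)
X - 39982 = 6169 - 39982 = -33813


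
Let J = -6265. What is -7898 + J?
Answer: -14163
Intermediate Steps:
-7898 + J = -7898 - 6265 = -14163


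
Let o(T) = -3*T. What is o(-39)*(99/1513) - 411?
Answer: -610260/1513 ≈ -403.34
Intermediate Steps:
o(-39)*(99/1513) - 411 = (-3*(-39))*(99/1513) - 411 = 117*(99*(1/1513)) - 411 = 117*(99/1513) - 411 = 11583/1513 - 411 = -610260/1513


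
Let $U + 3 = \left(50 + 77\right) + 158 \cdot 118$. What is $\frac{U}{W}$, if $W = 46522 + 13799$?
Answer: $\frac{6256}{20107} \approx 0.31114$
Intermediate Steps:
$U = 18768$ ($U = -3 + \left(\left(50 + 77\right) + 158 \cdot 118\right) = -3 + \left(127 + 18644\right) = -3 + 18771 = 18768$)
$W = 60321$
$\frac{U}{W} = \frac{18768}{60321} = 18768 \cdot \frac{1}{60321} = \frac{6256}{20107}$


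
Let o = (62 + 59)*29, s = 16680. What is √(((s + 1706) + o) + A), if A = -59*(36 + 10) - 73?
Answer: 2*√4777 ≈ 138.23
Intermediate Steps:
o = 3509 (o = 121*29 = 3509)
A = -2787 (A = -59*46 - 73 = -2714 - 73 = -2787)
√(((s + 1706) + o) + A) = √(((16680 + 1706) + 3509) - 2787) = √((18386 + 3509) - 2787) = √(21895 - 2787) = √19108 = 2*√4777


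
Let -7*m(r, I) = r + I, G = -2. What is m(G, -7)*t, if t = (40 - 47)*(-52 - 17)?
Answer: 621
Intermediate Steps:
t = 483 (t = -7*(-69) = 483)
m(r, I) = -I/7 - r/7 (m(r, I) = -(r + I)/7 = -(I + r)/7 = -I/7 - r/7)
m(G, -7)*t = (-⅐*(-7) - ⅐*(-2))*483 = (1 + 2/7)*483 = (9/7)*483 = 621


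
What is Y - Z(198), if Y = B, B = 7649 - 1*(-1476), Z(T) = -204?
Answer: 9329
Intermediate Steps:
B = 9125 (B = 7649 + 1476 = 9125)
Y = 9125
Y - Z(198) = 9125 - 1*(-204) = 9125 + 204 = 9329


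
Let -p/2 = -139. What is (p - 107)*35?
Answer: 5985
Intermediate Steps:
p = 278 (p = -2*(-139) = 278)
(p - 107)*35 = (278 - 107)*35 = 171*35 = 5985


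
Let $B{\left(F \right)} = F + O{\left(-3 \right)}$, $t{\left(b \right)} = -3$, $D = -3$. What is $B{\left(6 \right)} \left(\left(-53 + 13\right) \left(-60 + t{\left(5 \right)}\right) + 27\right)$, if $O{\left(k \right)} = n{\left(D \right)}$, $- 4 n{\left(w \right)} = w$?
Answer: $\frac{68769}{4} \approx 17192.0$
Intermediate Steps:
$n{\left(w \right)} = - \frac{w}{4}$
$O{\left(k \right)} = \frac{3}{4}$ ($O{\left(k \right)} = \left(- \frac{1}{4}\right) \left(-3\right) = \frac{3}{4}$)
$B{\left(F \right)} = \frac{3}{4} + F$ ($B{\left(F \right)} = F + \frac{3}{4} = \frac{3}{4} + F$)
$B{\left(6 \right)} \left(\left(-53 + 13\right) \left(-60 + t{\left(5 \right)}\right) + 27\right) = \left(\frac{3}{4} + 6\right) \left(\left(-53 + 13\right) \left(-60 - 3\right) + 27\right) = \frac{27 \left(\left(-40\right) \left(-63\right) + 27\right)}{4} = \frac{27 \left(2520 + 27\right)}{4} = \frac{27}{4} \cdot 2547 = \frac{68769}{4}$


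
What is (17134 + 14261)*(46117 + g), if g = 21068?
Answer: 2109273075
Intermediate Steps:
(17134 + 14261)*(46117 + g) = (17134 + 14261)*(46117 + 21068) = 31395*67185 = 2109273075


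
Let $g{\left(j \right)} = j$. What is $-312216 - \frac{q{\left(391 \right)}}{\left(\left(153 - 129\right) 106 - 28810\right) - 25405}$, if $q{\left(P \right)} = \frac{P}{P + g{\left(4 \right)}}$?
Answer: $- \frac{6372342609329}{20410045} \approx -3.1222 \cdot 10^{5}$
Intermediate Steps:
$q{\left(P \right)} = \frac{P}{4 + P}$ ($q{\left(P \right)} = \frac{P}{P + 4} = \frac{P}{4 + P}$)
$-312216 - \frac{q{\left(391 \right)}}{\left(\left(153 - 129\right) 106 - 28810\right) - 25405} = -312216 - \frac{391 \frac{1}{4 + 391}}{\left(\left(153 - 129\right) 106 - 28810\right) - 25405} = -312216 - \frac{391 \cdot \frac{1}{395}}{\left(24 \cdot 106 - 28810\right) - 25405} = -312216 - \frac{391 \cdot \frac{1}{395}}{\left(2544 - 28810\right) - 25405} = -312216 - \frac{391}{395 \left(-26266 - 25405\right)} = -312216 - \frac{391}{395 \left(-51671\right)} = -312216 - \frac{391}{395} \left(- \frac{1}{51671}\right) = -312216 - - \frac{391}{20410045} = -312216 + \frac{391}{20410045} = - \frac{6372342609329}{20410045}$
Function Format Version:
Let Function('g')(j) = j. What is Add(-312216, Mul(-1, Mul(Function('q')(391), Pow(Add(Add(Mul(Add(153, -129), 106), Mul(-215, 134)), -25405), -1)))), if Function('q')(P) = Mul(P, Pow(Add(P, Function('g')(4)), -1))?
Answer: Rational(-6372342609329, 20410045) ≈ -3.1222e+5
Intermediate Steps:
Function('q')(P) = Mul(P, Pow(Add(4, P), -1)) (Function('q')(P) = Mul(P, Pow(Add(P, 4), -1)) = Mul(P, Pow(Add(4, P), -1)))
Add(-312216, Mul(-1, Mul(Function('q')(391), Pow(Add(Add(Mul(Add(153, -129), 106), Mul(-215, 134)), -25405), -1)))) = Add(-312216, Mul(-1, Mul(Mul(391, Pow(Add(4, 391), -1)), Pow(Add(Add(Mul(Add(153, -129), 106), Mul(-215, 134)), -25405), -1)))) = Add(-312216, Mul(-1, Mul(Mul(391, Pow(395, -1)), Pow(Add(Add(Mul(24, 106), -28810), -25405), -1)))) = Add(-312216, Mul(-1, Mul(Mul(391, Rational(1, 395)), Pow(Add(Add(2544, -28810), -25405), -1)))) = Add(-312216, Mul(-1, Mul(Rational(391, 395), Pow(Add(-26266, -25405), -1)))) = Add(-312216, Mul(-1, Mul(Rational(391, 395), Pow(-51671, -1)))) = Add(-312216, Mul(-1, Mul(Rational(391, 395), Rational(-1, 51671)))) = Add(-312216, Mul(-1, Rational(-391, 20410045))) = Add(-312216, Rational(391, 20410045)) = Rational(-6372342609329, 20410045)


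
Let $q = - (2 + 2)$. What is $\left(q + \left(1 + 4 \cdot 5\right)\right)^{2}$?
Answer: $289$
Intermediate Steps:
$q = -4$ ($q = \left(-1\right) 4 = -4$)
$\left(q + \left(1 + 4 \cdot 5\right)\right)^{2} = \left(-4 + \left(1 + 4 \cdot 5\right)\right)^{2} = \left(-4 + \left(1 + 20\right)\right)^{2} = \left(-4 + 21\right)^{2} = 17^{2} = 289$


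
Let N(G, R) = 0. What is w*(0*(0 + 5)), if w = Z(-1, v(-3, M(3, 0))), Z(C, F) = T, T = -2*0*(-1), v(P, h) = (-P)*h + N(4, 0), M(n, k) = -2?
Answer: 0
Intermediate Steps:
v(P, h) = -P*h (v(P, h) = (-P)*h + 0 = -P*h + 0 = -P*h)
T = 0 (T = 0*(-1) = 0)
Z(C, F) = 0
w = 0
w*(0*(0 + 5)) = 0*(0*(0 + 5)) = 0*(0*5) = 0*0 = 0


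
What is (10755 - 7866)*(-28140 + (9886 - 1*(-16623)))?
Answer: -4711959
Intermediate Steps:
(10755 - 7866)*(-28140 + (9886 - 1*(-16623))) = 2889*(-28140 + (9886 + 16623)) = 2889*(-28140 + 26509) = 2889*(-1631) = -4711959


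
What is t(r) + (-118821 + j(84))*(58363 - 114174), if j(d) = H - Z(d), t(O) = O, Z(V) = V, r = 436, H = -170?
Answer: 6645695261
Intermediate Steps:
j(d) = -170 - d
t(r) + (-118821 + j(84))*(58363 - 114174) = 436 + (-118821 + (-170 - 1*84))*(58363 - 114174) = 436 + (-118821 + (-170 - 84))*(-55811) = 436 + (-118821 - 254)*(-55811) = 436 - 119075*(-55811) = 436 + 6645694825 = 6645695261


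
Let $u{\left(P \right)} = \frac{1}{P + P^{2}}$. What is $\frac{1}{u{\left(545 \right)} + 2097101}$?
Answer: $\frac{297570}{624034344571} \approx 4.7685 \cdot 10^{-7}$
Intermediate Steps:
$\frac{1}{u{\left(545 \right)} + 2097101} = \frac{1}{\frac{1}{545 \left(1 + 545\right)} + 2097101} = \frac{1}{\frac{1}{545 \cdot 546} + 2097101} = \frac{1}{\frac{1}{545} \cdot \frac{1}{546} + 2097101} = \frac{1}{\frac{1}{297570} + 2097101} = \frac{1}{\frac{624034344571}{297570}} = \frac{297570}{624034344571}$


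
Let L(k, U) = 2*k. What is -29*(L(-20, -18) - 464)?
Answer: 14616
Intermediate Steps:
-29*(L(-20, -18) - 464) = -29*(2*(-20) - 464) = -29*(-40 - 464) = -29*(-504) = 14616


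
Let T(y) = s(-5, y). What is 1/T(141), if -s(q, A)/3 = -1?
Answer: 1/3 ≈ 0.33333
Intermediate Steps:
s(q, A) = 3 (s(q, A) = -3*(-1) = 3)
T(y) = 3
1/T(141) = 1/3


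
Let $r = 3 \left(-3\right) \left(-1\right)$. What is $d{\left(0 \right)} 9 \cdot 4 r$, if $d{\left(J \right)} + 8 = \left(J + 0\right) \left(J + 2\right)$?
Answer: $-2592$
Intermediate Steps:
$d{\left(J \right)} = -8 + J \left(2 + J\right)$ ($d{\left(J \right)} = -8 + \left(J + 0\right) \left(J + 2\right) = -8 + J \left(2 + J\right)$)
$r = 9$ ($r = \left(-9\right) \left(-1\right) = 9$)
$d{\left(0 \right)} 9 \cdot 4 r = \left(-8 + 0^{2} + 2 \cdot 0\right) 9 \cdot 4 \cdot 9 = \left(-8 + 0 + 0\right) 36 \cdot 9 = \left(-8\right) 36 \cdot 9 = \left(-288\right) 9 = -2592$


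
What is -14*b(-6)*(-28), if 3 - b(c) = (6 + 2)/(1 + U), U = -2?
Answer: 4312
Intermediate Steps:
b(c) = 11 (b(c) = 3 - (6 + 2)/(1 - 2) = 3 - 8/(-1) = 3 - 8*(-1) = 3 - 1*(-8) = 3 + 8 = 11)
-14*b(-6)*(-28) = -14*11*(-28) = -154*(-28) = 4312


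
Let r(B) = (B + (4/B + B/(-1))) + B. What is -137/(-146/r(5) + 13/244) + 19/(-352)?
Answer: 337855907/62565536 ≈ 5.4000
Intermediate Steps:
r(B) = B + 4/B (r(B) = (B + (4/B + B*(-1))) + B = (B + (4/B - B)) + B = (B + (-B + 4/B)) + B = 4/B + B = B + 4/B)
-137/(-146/r(5) + 13/244) + 19/(-352) = -137/(-146/(5 + 4/5) + 13/244) + 19/(-352) = -137/(-146/(5 + 4*(⅕)) + 13*(1/244)) + 19*(-1/352) = -137/(-146/(5 + ⅘) + 13/244) - 19/352 = -137/(-146/29/5 + 13/244) - 19/352 = -137/(-146*5/29 + 13/244) - 19/352 = -137/(-730/29 + 13/244) - 19/352 = -137/(-177743/7076) - 19/352 = -137*(-7076/177743) - 19/352 = 969412/177743 - 19/352 = 337855907/62565536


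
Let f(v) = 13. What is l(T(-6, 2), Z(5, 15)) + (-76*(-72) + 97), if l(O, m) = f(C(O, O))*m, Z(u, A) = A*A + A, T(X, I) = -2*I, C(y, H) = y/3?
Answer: 8689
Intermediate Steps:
C(y, H) = y/3 (C(y, H) = y*(⅓) = y/3)
Z(u, A) = A + A² (Z(u, A) = A² + A = A + A²)
l(O, m) = 13*m
l(T(-6, 2), Z(5, 15)) + (-76*(-72) + 97) = 13*(15*(1 + 15)) + (-76*(-72) + 97) = 13*(15*16) + (5472 + 97) = 13*240 + 5569 = 3120 + 5569 = 8689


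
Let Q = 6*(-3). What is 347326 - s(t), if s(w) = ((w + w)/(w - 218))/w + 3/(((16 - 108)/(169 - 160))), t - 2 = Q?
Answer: 3738620315/10764 ≈ 3.4733e+5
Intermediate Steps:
Q = -18
t = -16 (t = 2 - 18 = -16)
s(w) = -27/92 + 2/(-218 + w) (s(w) = ((2*w)/(-218 + w))/w + 3/((-92/9)) = (2*w/(-218 + w))/w + 3/((-92*⅑)) = 2/(-218 + w) + 3/(-92/9) = 2/(-218 + w) + 3*(-9/92) = 2/(-218 + w) - 27/92 = -27/92 + 2/(-218 + w))
347326 - s(t) = 347326 - (6070 - 27*(-16))/(92*(-218 - 16)) = 347326 - (6070 + 432)/(92*(-234)) = 347326 - (-1)*6502/(92*234) = 347326 - 1*(-3251/10764) = 347326 + 3251/10764 = 3738620315/10764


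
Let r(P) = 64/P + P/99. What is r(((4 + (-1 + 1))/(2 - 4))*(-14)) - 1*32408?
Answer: -22456964/693 ≈ -32405.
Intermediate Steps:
r(P) = 64/P + P/99 (r(P) = 64/P + P*(1/99) = 64/P + P/99)
r(((4 + (-1 + 1))/(2 - 4))*(-14)) - 1*32408 = (64/((((4 + (-1 + 1))/(2 - 4))*(-14))) + (((4 + (-1 + 1))/(2 - 4))*(-14))/99) - 1*32408 = (64/((((4 + 0)/(-2))*(-14))) + (((4 + 0)/(-2))*(-14))/99) - 32408 = (64/(((4*(-1/2))*(-14))) + ((4*(-1/2))*(-14))/99) - 32408 = (64/((-2*(-14))) + (-2*(-14))/99) - 32408 = (64/28 + (1/99)*28) - 32408 = (64*(1/28) + 28/99) - 32408 = (16/7 + 28/99) - 32408 = 1780/693 - 32408 = -22456964/693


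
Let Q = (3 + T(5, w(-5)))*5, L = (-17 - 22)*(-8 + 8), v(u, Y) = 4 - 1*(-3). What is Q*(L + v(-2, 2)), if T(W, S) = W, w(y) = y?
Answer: 280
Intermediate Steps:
v(u, Y) = 7 (v(u, Y) = 4 + 3 = 7)
L = 0 (L = -39*0 = 0)
Q = 40 (Q = (3 + 5)*5 = 8*5 = 40)
Q*(L + v(-2, 2)) = 40*(0 + 7) = 40*7 = 280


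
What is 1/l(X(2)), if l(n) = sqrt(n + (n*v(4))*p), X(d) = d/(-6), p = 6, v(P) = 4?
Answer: -I*sqrt(3)/5 ≈ -0.34641*I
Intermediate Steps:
X(d) = -d/6 (X(d) = d*(-1/6) = -d/6)
l(n) = 5*sqrt(n) (l(n) = sqrt(n + (n*4)*6) = sqrt(n + (4*n)*6) = sqrt(n + 24*n) = sqrt(25*n) = 5*sqrt(n))
1/l(X(2)) = 1/(5*sqrt(-1/6*2)) = 1/(5*sqrt(-1/3)) = 1/(5*(I*sqrt(3)/3)) = 1/(5*I*sqrt(3)/3) = -I*sqrt(3)/5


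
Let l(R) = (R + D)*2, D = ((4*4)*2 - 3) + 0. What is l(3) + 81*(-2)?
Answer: -98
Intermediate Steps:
D = 29 (D = (16*2 - 3) + 0 = (32 - 3) + 0 = 29 + 0 = 29)
l(R) = 58 + 2*R (l(R) = (R + 29)*2 = (29 + R)*2 = 58 + 2*R)
l(3) + 81*(-2) = (58 + 2*3) + 81*(-2) = (58 + 6) - 162 = 64 - 162 = -98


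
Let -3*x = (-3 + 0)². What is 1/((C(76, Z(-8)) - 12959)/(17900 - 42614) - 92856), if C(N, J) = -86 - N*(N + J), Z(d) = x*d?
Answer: -24714/2294822539 ≈ -1.0769e-5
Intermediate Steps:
x = -3 (x = -(-3 + 0)²/3 = -⅓*(-3)² = -⅓*9 = -3)
Z(d) = -3*d
C(N, J) = -86 - N*(J + N)
1/((C(76, Z(-8)) - 12959)/(17900 - 42614) - 92856) = 1/(((-86 - 1*76² - 1*(-3*(-8))*76) - 12959)/(17900 - 42614) - 92856) = 1/(((-86 - 1*5776 - 1*24*76) - 12959)/(-24714) - 92856) = 1/(((-86 - 5776 - 1824) - 12959)*(-1/24714) - 92856) = 1/((-7686 - 12959)*(-1/24714) - 92856) = 1/(-20645*(-1/24714) - 92856) = 1/(20645/24714 - 92856) = 1/(-2294822539/24714) = -24714/2294822539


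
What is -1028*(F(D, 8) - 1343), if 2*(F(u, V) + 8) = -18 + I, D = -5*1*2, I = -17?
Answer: 1406818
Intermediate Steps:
D = -10 (D = -5*2 = -10)
F(u, V) = -51/2 (F(u, V) = -8 + (-18 - 17)/2 = -8 + (1/2)*(-35) = -8 - 35/2 = -51/2)
-1028*(F(D, 8) - 1343) = -1028*(-51/2 - 1343) = -1028*(-2737/2) = 1406818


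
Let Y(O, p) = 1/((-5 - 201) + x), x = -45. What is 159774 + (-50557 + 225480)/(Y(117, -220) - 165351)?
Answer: 6631072713275/41503102 ≈ 1.5977e+5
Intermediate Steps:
Y(O, p) = -1/251 (Y(O, p) = 1/((-5 - 201) - 45) = 1/(-206 - 45) = 1/(-251) = -1/251)
159774 + (-50557 + 225480)/(Y(117, -220) - 165351) = 159774 + (-50557 + 225480)/(-1/251 - 165351) = 159774 + 174923/(-41503102/251) = 159774 + 174923*(-251/41503102) = 159774 - 43905673/41503102 = 6631072713275/41503102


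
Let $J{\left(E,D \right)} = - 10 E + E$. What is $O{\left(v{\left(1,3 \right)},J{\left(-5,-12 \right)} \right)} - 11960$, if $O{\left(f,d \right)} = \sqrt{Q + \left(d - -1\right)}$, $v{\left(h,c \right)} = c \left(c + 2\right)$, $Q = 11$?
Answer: $-11960 + \sqrt{57} \approx -11952.0$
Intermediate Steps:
$J{\left(E,D \right)} = - 9 E$
$v{\left(h,c \right)} = c \left(2 + c\right)$
$O{\left(f,d \right)} = \sqrt{12 + d}$ ($O{\left(f,d \right)} = \sqrt{11 + \left(d - -1\right)} = \sqrt{11 + \left(d + 1\right)} = \sqrt{11 + \left(1 + d\right)} = \sqrt{12 + d}$)
$O{\left(v{\left(1,3 \right)},J{\left(-5,-12 \right)} \right)} - 11960 = \sqrt{12 - -45} - 11960 = \sqrt{12 + 45} - 11960 = \sqrt{57} - 11960 = -11960 + \sqrt{57}$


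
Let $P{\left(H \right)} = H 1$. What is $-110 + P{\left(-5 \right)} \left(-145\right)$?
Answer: $615$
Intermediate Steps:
$P{\left(H \right)} = H$
$-110 + P{\left(-5 \right)} \left(-145\right) = -110 - -725 = -110 + 725 = 615$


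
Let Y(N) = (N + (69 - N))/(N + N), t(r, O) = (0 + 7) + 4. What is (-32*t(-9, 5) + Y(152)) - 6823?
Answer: -2181131/304 ≈ -7174.8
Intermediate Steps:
t(r, O) = 11 (t(r, O) = 7 + 4 = 11)
Y(N) = 69/(2*N) (Y(N) = 69/((2*N)) = 69*(1/(2*N)) = 69/(2*N))
(-32*t(-9, 5) + Y(152)) - 6823 = (-32*11 + (69/2)/152) - 6823 = (-352 + (69/2)*(1/152)) - 6823 = (-352 + 69/304) - 6823 = -106939/304 - 6823 = -2181131/304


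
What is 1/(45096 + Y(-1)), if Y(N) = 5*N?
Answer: 1/45091 ≈ 2.2177e-5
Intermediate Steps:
1/(45096 + Y(-1)) = 1/(45096 + 5*(-1)) = 1/(45096 - 5) = 1/45091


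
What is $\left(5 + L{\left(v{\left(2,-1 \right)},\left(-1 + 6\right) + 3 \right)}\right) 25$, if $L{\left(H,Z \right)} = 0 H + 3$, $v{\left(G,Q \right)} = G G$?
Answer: $200$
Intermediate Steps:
$v{\left(G,Q \right)} = G^{2}$
$L{\left(H,Z \right)} = 3$ ($L{\left(H,Z \right)} = 0 + 3 = 3$)
$\left(5 + L{\left(v{\left(2,-1 \right)},\left(-1 + 6\right) + 3 \right)}\right) 25 = \left(5 + 3\right) 25 = 8 \cdot 25 = 200$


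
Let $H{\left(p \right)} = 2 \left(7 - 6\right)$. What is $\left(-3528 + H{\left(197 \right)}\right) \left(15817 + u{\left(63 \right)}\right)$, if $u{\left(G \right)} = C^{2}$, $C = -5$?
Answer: $-55858892$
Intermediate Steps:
$H{\left(p \right)} = 2$ ($H{\left(p \right)} = 2 \cdot 1 = 2$)
$u{\left(G \right)} = 25$ ($u{\left(G \right)} = \left(-5\right)^{2} = 25$)
$\left(-3528 + H{\left(197 \right)}\right) \left(15817 + u{\left(63 \right)}\right) = \left(-3528 + 2\right) \left(15817 + 25\right) = \left(-3526\right) 15842 = -55858892$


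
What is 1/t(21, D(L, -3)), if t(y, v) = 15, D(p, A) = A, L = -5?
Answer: 1/15 ≈ 0.066667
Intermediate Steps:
1/t(21, D(L, -3)) = 1/15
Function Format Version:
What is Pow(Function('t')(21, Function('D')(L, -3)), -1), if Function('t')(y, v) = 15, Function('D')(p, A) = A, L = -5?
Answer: Rational(1, 15) ≈ 0.066667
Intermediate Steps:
Pow(Function('t')(21, Function('D')(L, -3)), -1) = Pow(15, -1) = Rational(1, 15)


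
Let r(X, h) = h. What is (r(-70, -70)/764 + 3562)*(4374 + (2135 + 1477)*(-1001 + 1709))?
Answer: 1742766861915/191 ≈ 9.1244e+9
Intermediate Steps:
(r(-70, -70)/764 + 3562)*(4374 + (2135 + 1477)*(-1001 + 1709)) = (-70/764 + 3562)*(4374 + (2135 + 1477)*(-1001 + 1709)) = (-70*1/764 + 3562)*(4374 + 3612*708) = (-35/382 + 3562)*(4374 + 2557296) = (1360649/382)*2561670 = 1742766861915/191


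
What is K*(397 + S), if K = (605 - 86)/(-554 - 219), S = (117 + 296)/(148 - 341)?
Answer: -39551952/149189 ≈ -265.11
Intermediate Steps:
S = -413/193 (S = 413/(-193) = 413*(-1/193) = -413/193 ≈ -2.1399)
K = -519/773 (K = 519/(-773) = 519*(-1/773) = -519/773 ≈ -0.67141)
K*(397 + S) = -519*(397 - 413/193)/773 = -519/773*76208/193 = -39551952/149189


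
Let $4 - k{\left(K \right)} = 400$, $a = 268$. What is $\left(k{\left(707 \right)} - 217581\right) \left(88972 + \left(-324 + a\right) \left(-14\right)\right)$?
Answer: $-19564743612$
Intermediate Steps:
$k{\left(K \right)} = -396$ ($k{\left(K \right)} = 4 - 400 = -396$)
$\left(k{\left(707 \right)} - 217581\right) \left(88972 + \left(-324 + a\right) \left(-14\right)\right) = \left(-396 - 217581\right) \left(88972 + \left(-324 + 268\right) \left(-14\right)\right) = - 217977 \left(88972 - -784\right) = - 217977 \left(88972 + 784\right) = \left(-217977\right) 89756 = -19564743612$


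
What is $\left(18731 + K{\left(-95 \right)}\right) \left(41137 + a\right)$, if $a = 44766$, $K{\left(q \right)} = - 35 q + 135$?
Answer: $1906273473$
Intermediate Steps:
$K{\left(q \right)} = 135 - 35 q$
$\left(18731 + K{\left(-95 \right)}\right) \left(41137 + a\right) = \left(18731 + \left(135 - -3325\right)\right) \left(41137 + 44766\right) = \left(18731 + \left(135 + 3325\right)\right) 85903 = \left(18731 + 3460\right) 85903 = 22191 \cdot 85903 = 1906273473$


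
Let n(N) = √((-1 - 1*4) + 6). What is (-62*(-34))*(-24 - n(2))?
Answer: -52700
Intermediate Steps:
n(N) = 1 (n(N) = √((-1 - 4) + 6) = √(-5 + 6) = √1 = 1)
(-62*(-34))*(-24 - n(2)) = (-62*(-34))*(-24 - 1*1) = 2108*(-24 - 1) = 2108*(-25) = -52700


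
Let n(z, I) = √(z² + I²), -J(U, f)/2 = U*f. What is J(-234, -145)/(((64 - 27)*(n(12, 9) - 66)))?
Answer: 22620/629 ≈ 35.962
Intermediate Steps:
J(U, f) = -2*U*f
n(z, I) = √(I² + z²)
J(-234, -145)/(((64 - 27)*(n(12, 9) - 66))) = (-2*(-234)*(-145))/(((64 - 27)*(√(9² + 12²) - 66))) = -67860*1/(37*(√(81 + 144) - 66)) = -67860*1/(37*(√225 - 66)) = -67860*1/(37*(15 - 66)) = -67860/(37*(-51)) = -67860/(-1887) = -67860*(-1/1887) = 22620/629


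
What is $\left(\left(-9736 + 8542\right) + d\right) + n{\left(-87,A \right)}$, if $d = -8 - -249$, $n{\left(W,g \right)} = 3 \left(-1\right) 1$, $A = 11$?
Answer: $-956$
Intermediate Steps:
$n{\left(W,g \right)} = -3$ ($n{\left(W,g \right)} = \left(-3\right) 1 = -3$)
$d = 241$ ($d = -8 + 249 = 241$)
$\left(\left(-9736 + 8542\right) + d\right) + n{\left(-87,A \right)} = \left(\left(-9736 + 8542\right) + 241\right) - 3 = \left(-1194 + 241\right) - 3 = -953 - 3 = -956$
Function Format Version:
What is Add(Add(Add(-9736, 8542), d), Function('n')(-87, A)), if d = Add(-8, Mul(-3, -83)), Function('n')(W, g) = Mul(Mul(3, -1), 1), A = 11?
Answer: -956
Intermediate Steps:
Function('n')(W, g) = -3 (Function('n')(W, g) = Mul(-3, 1) = -3)
d = 241 (d = Add(-8, 249) = 241)
Add(Add(Add(-9736, 8542), d), Function('n')(-87, A)) = Add(Add(Add(-9736, 8542), 241), -3) = Add(Add(-1194, 241), -3) = Add(-953, -3) = -956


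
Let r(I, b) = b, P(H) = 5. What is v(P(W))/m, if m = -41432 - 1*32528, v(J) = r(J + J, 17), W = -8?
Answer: -17/73960 ≈ -0.00022985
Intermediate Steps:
v(J) = 17
m = -73960 (m = -41432 - 32528 = -73960)
v(P(W))/m = 17/(-73960) = 17*(-1/73960) = -17/73960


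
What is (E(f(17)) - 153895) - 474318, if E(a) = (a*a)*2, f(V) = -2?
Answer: -628205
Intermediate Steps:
E(a) = 2*a**2 (E(a) = a**2*2 = 2*a**2)
(E(f(17)) - 153895) - 474318 = (2*(-2)**2 - 153895) - 474318 = (2*4 - 153895) - 474318 = (8 - 153895) - 474318 = -153887 - 474318 = -628205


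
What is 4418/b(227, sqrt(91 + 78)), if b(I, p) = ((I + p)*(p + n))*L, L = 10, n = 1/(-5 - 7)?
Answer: 2209/15500 ≈ 0.14252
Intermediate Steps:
n = -1/12 (n = 1/(-12) = -1/12 ≈ -0.083333)
b(I, p) = 10*(-1/12 + p)*(I + p) (b(I, p) = ((I + p)*(p - 1/12))*10 = ((I + p)*(-1/12 + p))*10 = ((-1/12 + p)*(I + p))*10 = 10*(-1/12 + p)*(I + p))
4418/b(227, sqrt(91 + 78)) = 4418/(10*(sqrt(91 + 78))**2 - 5/6*227 - 5*sqrt(91 + 78)/6 + 10*227*sqrt(91 + 78)) = 4418/(10*(sqrt(169))**2 - 1135/6 - 5*sqrt(169)/6 + 10*227*sqrt(169)) = 4418/(10*13**2 - 1135/6 - 5/6*13 + 10*227*13) = 4418/(10*169 - 1135/6 - 65/6 + 29510) = 4418/(1690 - 1135/6 - 65/6 + 29510) = 4418/31000 = 4418*(1/31000) = 2209/15500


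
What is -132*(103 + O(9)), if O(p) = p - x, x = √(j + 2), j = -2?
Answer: -14784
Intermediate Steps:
x = 0 (x = √(-2 + 2) = √0 = 0)
O(p) = p (O(p) = p - 1*0 = p + 0 = p)
-132*(103 + O(9)) = -132*(103 + 9) = -132*112 = -14784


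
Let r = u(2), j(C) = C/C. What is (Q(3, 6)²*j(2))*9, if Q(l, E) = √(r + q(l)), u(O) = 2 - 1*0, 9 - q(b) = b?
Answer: 72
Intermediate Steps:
q(b) = 9 - b
u(O) = 2 (u(O) = 2 + 0 = 2)
j(C) = 1
r = 2
Q(l, E) = √(11 - l) (Q(l, E) = √(2 + (9 - l)) = √(11 - l))
(Q(3, 6)²*j(2))*9 = ((√(11 - 1*3))²*1)*9 = ((√(11 - 3))²*1)*9 = ((√8)²*1)*9 = ((2*√2)²*1)*9 = (8*1)*9 = 8*9 = 72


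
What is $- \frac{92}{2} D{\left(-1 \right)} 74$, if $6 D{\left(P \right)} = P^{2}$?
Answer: $- \frac{1702}{3} \approx -567.33$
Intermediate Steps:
$D{\left(P \right)} = \frac{P^{2}}{6}$
$- \frac{92}{2} D{\left(-1 \right)} 74 = - \frac{92}{2} \frac{\left(-1\right)^{2}}{6} \cdot 74 = \left(-92\right) \frac{1}{2} \cdot \frac{1}{6} \cdot 1 \cdot 74 = \left(-46\right) \frac{1}{6} \cdot 74 = \left(- \frac{23}{3}\right) 74 = - \frac{1702}{3}$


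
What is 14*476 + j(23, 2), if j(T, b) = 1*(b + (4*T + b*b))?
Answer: 6762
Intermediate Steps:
j(T, b) = b + b² + 4*T (j(T, b) = 1*(b + (4*T + b²)) = 1*(b + (b² + 4*T)) = 1*(b + b² + 4*T) = b + b² + 4*T)
14*476 + j(23, 2) = 14*476 + (2 + 2² + 4*23) = 6664 + (2 + 4 + 92) = 6664 + 98 = 6762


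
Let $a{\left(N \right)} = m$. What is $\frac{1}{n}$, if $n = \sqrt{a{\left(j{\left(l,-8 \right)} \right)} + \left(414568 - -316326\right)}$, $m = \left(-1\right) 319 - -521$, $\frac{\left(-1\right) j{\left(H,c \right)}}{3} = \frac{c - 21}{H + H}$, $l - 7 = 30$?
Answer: $\frac{\sqrt{182774}}{365548} \approx 0.0011695$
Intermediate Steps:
$l = 37$ ($l = 7 + 30 = 37$)
$j{\left(H,c \right)} = - \frac{3 \left(-21 + c\right)}{2 H}$ ($j{\left(H,c \right)} = - 3 \frac{c - 21}{H + H} = - 3 \frac{-21 + c}{2 H} = - \frac{3 \left(-21 + c\right)}{2 H}$)
$m = 202$ ($m = -319 + 521 = 202$)
$a{\left(N \right)} = 202$
$n = 2 \sqrt{182774}$ ($n = \sqrt{202 + \left(414568 - -316326\right)} = \sqrt{202 + \left(414568 + 316326\right)} = \sqrt{202 + 730894} = \sqrt{731096} = 2 \sqrt{182774} \approx 855.04$)
$\frac{1}{n} = \frac{1}{2 \sqrt{182774}} = \frac{\sqrt{182774}}{365548}$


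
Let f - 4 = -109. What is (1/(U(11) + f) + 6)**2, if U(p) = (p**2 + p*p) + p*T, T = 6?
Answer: 1485961/41209 ≈ 36.059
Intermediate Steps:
f = -105 (f = 4 - 109 = -105)
U(p) = 2*p**2 + 6*p (U(p) = (p**2 + p*p) + p*6 = (p**2 + p**2) + 6*p = 2*p**2 + 6*p)
(1/(U(11) + f) + 6)**2 = (1/(2*11*(3 + 11) - 105) + 6)**2 = (1/(2*11*14 - 105) + 6)**2 = (1/(308 - 105) + 6)**2 = (1/203 + 6)**2 = (1219/203)**2 = 1485961/41209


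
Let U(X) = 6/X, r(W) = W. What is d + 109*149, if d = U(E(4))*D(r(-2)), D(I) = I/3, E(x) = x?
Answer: 16240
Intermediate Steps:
D(I) = I/3 (D(I) = I*(1/3) = I/3)
d = -1 (d = (6/4)*((1/3)*(-2)) = (6*(1/4))*(-2/3) = (3/2)*(-2/3) = -1)
d + 109*149 = -1 + 109*149 = -1 + 16241 = 16240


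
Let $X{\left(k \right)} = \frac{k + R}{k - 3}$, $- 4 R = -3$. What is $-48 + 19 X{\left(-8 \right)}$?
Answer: $- \frac{1561}{44} \approx -35.477$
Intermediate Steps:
$R = \frac{3}{4}$ ($R = \left(- \frac{1}{4}\right) \left(-3\right) = \frac{3}{4} \approx 0.75$)
$X{\left(k \right)} = \frac{\frac{3}{4} + k}{-3 + k}$ ($X{\left(k \right)} = \frac{k + \frac{3}{4}}{k - 3} = \frac{\frac{3}{4} + k}{-3 + k}$)
$-48 + 19 X{\left(-8 \right)} = -48 + 19 \frac{\frac{3}{4} - 8}{-3 - 8} = -48 + 19 \frac{1}{-11} \left(- \frac{29}{4}\right) = -48 + 19 \left(\left(- \frac{1}{11}\right) \left(- \frac{29}{4}\right)\right) = -48 + 19 \cdot \frac{29}{44} = -48 + \frac{551}{44} = - \frac{1561}{44}$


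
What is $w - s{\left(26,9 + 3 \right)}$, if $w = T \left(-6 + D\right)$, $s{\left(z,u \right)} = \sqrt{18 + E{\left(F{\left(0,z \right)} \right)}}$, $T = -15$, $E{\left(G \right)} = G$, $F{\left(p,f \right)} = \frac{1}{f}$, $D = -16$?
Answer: $330 - \frac{\sqrt{12194}}{26} \approx 325.75$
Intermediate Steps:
$s{\left(z,u \right)} = \sqrt{18 + \frac{1}{z}}$
$w = 330$ ($w = - 15 \left(-6 - 16\right) = \left(-15\right) \left(-22\right) = 330$)
$w - s{\left(26,9 + 3 \right)} = 330 - \sqrt{18 + \frac{1}{26}} = 330 - \sqrt{\frac{469}{26}} = 330 - \frac{\sqrt{12194}}{26}$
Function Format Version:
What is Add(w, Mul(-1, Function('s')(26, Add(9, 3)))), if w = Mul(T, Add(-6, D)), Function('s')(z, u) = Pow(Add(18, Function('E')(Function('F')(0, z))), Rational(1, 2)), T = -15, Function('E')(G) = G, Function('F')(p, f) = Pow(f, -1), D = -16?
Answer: Add(330, Mul(Rational(-1, 26), Pow(12194, Rational(1, 2)))) ≈ 325.75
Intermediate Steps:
Function('s')(z, u) = Pow(Add(18, Pow(z, -1)), Rational(1, 2))
w = 330 (w = Mul(-15, Add(-6, -16)) = Mul(-15, -22) = 330)
Add(w, Mul(-1, Function('s')(26, Add(9, 3)))) = Add(330, Mul(-1, Pow(Add(18, Pow(26, -1)), Rational(1, 2)))) = Add(330, Mul(-1, Pow(Add(18, Rational(1, 26)), Rational(1, 2)))) = Add(330, Mul(-1, Pow(Rational(469, 26), Rational(1, 2)))) = Add(330, Mul(-1, Mul(Rational(1, 26), Pow(12194, Rational(1, 2))))) = Add(330, Mul(Rational(-1, 26), Pow(12194, Rational(1, 2))))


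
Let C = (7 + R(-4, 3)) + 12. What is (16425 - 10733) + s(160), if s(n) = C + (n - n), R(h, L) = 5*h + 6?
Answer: 5697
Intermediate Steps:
R(h, L) = 6 + 5*h
C = 5 (C = (7 + (6 + 5*(-4))) + 12 = (7 + (6 - 20)) + 12 = (7 - 14) + 12 = -7 + 12 = 5)
s(n) = 5 (s(n) = 5 + (n - n) = 5 + 0 = 5)
(16425 - 10733) + s(160) = (16425 - 10733) + 5 = 5692 + 5 = 5697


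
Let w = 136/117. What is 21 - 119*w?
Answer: -13727/117 ≈ -117.32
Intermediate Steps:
w = 136/117 (w = 136*(1/117) = 136/117 ≈ 1.1624)
21 - 119*w = 21 - 119*136/117 = 21 - 16184/117 = -13727/117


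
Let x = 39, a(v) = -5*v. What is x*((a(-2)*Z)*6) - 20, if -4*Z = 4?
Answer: -2360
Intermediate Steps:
Z = -1 (Z = -¼*4 = -1)
x*((a(-2)*Z)*6) - 20 = 39*((-5*(-2)*(-1))*6) - 20 = 39*((10*(-1))*6) - 20 = 39*(-10*6) - 20 = 39*(-60) - 20 = -2340 - 20 = -2360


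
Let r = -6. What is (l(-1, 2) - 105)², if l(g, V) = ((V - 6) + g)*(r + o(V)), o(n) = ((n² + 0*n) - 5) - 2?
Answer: 3600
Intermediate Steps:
o(n) = -7 + n² (o(n) = ((n² + 0) - 5) - 2 = (n² - 5) - 2 = (-5 + n²) - 2 = -7 + n²)
l(g, V) = (-13 + V²)*(-6 + V + g) (l(g, V) = ((V - 6) + g)*(-6 + (-7 + V²)) = ((-6 + V) + g)*(-13 + V²) = (-6 + V + g)*(-13 + V²) = (-13 + V²)*(-6 + V + g))
(l(-1, 2) - 105)² = ((78 + 2³ - 13*2 - 13*(-1) - 6*2² - 1*2²) - 105)² = ((78 + 8 - 26 + 13 - 6*4 - 1*4) - 105)² = ((78 + 8 - 26 + 13 - 24 - 4) - 105)² = (45 - 105)² = (-60)² = 3600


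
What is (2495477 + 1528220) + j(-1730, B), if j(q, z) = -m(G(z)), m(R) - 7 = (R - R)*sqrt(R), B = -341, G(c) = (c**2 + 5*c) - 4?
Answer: 4023690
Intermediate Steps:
G(c) = -4 + c**2 + 5*c
m(R) = 7 (m(R) = 7 + (R - R)*sqrt(R) = 7 + 0*sqrt(R) = 7 + 0 = 7)
j(q, z) = -7 (j(q, z) = -1*7 = -7)
(2495477 + 1528220) + j(-1730, B) = (2495477 + 1528220) - 7 = 4023697 - 7 = 4023690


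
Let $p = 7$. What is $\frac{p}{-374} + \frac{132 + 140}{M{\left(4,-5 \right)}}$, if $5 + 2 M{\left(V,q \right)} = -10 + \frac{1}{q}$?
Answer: $- \frac{254453}{7106} \approx -35.808$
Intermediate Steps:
$M{\left(V,q \right)} = - \frac{15}{2} + \frac{1}{2 q}$ ($M{\left(V,q \right)} = - \frac{5}{2} + \frac{-10 + \frac{1}{q}}{2} = - \frac{5}{2} - \left(5 - \frac{1}{2 q}\right) = - \frac{15}{2} + \frac{1}{2 q}$)
$\frac{p}{-374} + \frac{132 + 140}{M{\left(4,-5 \right)}} = \frac{7}{-374} + \frac{132 + 140}{\frac{1}{2} \frac{1}{-5} \left(1 - -75\right)} = 7 \left(- \frac{1}{374}\right) + \frac{272}{\frac{1}{2} \left(- \frac{1}{5}\right) \left(1 + 75\right)} = - \frac{7}{374} + \frac{272}{\frac{1}{2} \left(- \frac{1}{5}\right) 76} = - \frac{7}{374} + \frac{272}{- \frac{38}{5}} = - \frac{7}{374} + 272 \left(- \frac{5}{38}\right) = - \frac{7}{374} - \frac{680}{19} = - \frac{254453}{7106}$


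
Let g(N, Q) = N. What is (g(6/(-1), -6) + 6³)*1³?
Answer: 210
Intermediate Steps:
(g(6/(-1), -6) + 6³)*1³ = (6/(-1) + 6³)*1³ = (6*(-1) + 216)*1 = (-6 + 216)*1 = 210*1 = 210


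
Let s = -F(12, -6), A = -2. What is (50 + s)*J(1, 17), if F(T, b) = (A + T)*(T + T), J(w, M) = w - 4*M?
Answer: 12730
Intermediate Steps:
F(T, b) = 2*T*(-2 + T) (F(T, b) = (-2 + T)*(T + T) = (-2 + T)*(2*T) = 2*T*(-2 + T))
s = -240 (s = -2*12*(-2 + 12) = -2*12*10 = -1*240 = -240)
(50 + s)*J(1, 17) = (50 - 240)*(1 - 4*17) = -190*(1 - 68) = -190*(-67) = 12730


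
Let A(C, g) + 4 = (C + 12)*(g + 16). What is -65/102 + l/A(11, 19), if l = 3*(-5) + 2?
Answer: -17797/27234 ≈ -0.65348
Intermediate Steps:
A(C, g) = -4 + (12 + C)*(16 + g) (A(C, g) = -4 + (C + 12)*(g + 16) = -4 + (12 + C)*(16 + g))
l = -13 (l = -15 + 2 = -13)
-65/102 + l/A(11, 19) = -65/102 - 13/(188 + 12*19 + 16*11 + 11*19) = -65*1/102 - 13/(188 + 228 + 176 + 209) = -65/102 - 13/801 = -17797/27234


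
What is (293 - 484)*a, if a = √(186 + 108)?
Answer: -1337*√6 ≈ -3275.0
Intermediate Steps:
a = 7*√6 (a = √294 = 7*√6 ≈ 17.146)
(293 - 484)*a = (293 - 484)*(7*√6) = -1337*√6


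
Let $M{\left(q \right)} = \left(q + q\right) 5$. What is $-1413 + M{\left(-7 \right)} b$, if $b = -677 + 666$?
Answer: $-643$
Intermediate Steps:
$M{\left(q \right)} = 10 q$ ($M{\left(q \right)} = 2 q 5 = 10 q$)
$b = -11$
$-1413 + M{\left(-7 \right)} b = -1413 + 10 \left(-7\right) \left(-11\right) = -1413 - -770 = -1413 + 770 = -643$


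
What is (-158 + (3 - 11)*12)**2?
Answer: 64516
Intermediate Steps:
(-158 + (3 - 11)*12)**2 = (-158 - 8*12)**2 = (-158 - 96)**2 = (-254)**2 = 64516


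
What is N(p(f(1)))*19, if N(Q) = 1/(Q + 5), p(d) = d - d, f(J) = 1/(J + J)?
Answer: 19/5 ≈ 3.8000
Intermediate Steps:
f(J) = 1/(2*J)
p(d) = 0
N(Q) = 1/(5 + Q)
N(p(f(1)))*19 = 19/(5 + 0) = 19/5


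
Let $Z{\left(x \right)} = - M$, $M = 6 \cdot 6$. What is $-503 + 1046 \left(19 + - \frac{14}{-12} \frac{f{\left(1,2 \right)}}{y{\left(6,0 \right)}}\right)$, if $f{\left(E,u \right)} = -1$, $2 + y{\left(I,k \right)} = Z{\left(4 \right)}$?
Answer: $\frac{2211955}{114} \approx 19403.0$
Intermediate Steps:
$M = 36$
$Z{\left(x \right)} = -36$ ($Z{\left(x \right)} = \left(-1\right) 36 = -36$)
$y{\left(I,k \right)} = -38$ ($y{\left(I,k \right)} = -2 - 36 = -38$)
$-503 + 1046 \left(19 + - \frac{14}{-12} \frac{f{\left(1,2 \right)}}{y{\left(6,0 \right)}}\right) = -503 + 1046 \left(19 + - \frac{14}{-12} \left(- \frac{1}{-38}\right)\right) = -503 + 1046 \left(19 + \left(-14\right) \left(- \frac{1}{12}\right) \left(\left(-1\right) \left(- \frac{1}{38}\right)\right)\right) = -503 + 1046 \left(19 + \frac{7}{6} \cdot \frac{1}{38}\right) = -503 + 1046 \left(19 + \frac{7}{228}\right) = -503 + 1046 \cdot \frac{4339}{228} = -503 + \frac{2269297}{114} = \frac{2211955}{114}$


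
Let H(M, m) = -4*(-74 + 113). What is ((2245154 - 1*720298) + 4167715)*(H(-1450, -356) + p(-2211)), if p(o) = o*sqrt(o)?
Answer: -888041076 - 12586274481*I*sqrt(2211) ≈ -8.8804e+8 - 5.9182e+11*I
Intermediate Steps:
H(M, m) = -156 (H(M, m) = -4*39 = -156)
p(o) = o**(3/2)
((2245154 - 1*720298) + 4167715)*(H(-1450, -356) + p(-2211)) = ((2245154 - 1*720298) + 4167715)*(-156 + (-2211)**(3/2)) = ((2245154 - 720298) + 4167715)*(-156 - 2211*I*sqrt(2211)) = (1524856 + 4167715)*(-156 - 2211*I*sqrt(2211)) = 5692571*(-156 - 2211*I*sqrt(2211)) = -888041076 - 12586274481*I*sqrt(2211)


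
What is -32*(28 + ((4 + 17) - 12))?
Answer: -1184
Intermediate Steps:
-32*(28 + ((4 + 17) - 12)) = -32*(28 + (21 - 12)) = -32*(28 + 9) = -32*37 = -1184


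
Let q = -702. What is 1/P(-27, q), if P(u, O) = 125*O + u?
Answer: -1/87777 ≈ -1.1393e-5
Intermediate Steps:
P(u, O) = u + 125*O
1/P(-27, q) = 1/(-27 + 125*(-702)) = 1/(-27 - 87750) = 1/(-87777) = -1/87777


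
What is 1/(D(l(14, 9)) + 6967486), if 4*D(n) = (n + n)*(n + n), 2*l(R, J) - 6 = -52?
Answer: 1/6968015 ≈ 1.4351e-7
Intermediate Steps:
l(R, J) = -23 (l(R, J) = 3 + (½)*(-52) = 3 - 26 = -23)
D(n) = n² (D(n) = ((n + n)*(n + n))/4 = ((2*n)*(2*n))/4 = (4*n²)/4 = n²)
1/(D(l(14, 9)) + 6967486) = 1/((-23)² + 6967486) = 1/(529 + 6967486) = 1/6968015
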